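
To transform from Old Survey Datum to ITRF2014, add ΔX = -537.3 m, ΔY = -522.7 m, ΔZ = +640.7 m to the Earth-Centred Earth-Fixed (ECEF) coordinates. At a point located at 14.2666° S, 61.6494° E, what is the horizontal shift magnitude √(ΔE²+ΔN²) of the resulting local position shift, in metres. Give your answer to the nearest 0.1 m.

498.2 m

The local east axis at (φ, λ) is (−sin λ, cos λ, 0), so ΔE = −sin(61.6494°)·(-537.3) + cos(61.6494°)·(-522.7) = 224.64 m.
The local north axis is (−sin φ cos λ, −sin φ sin λ, cos φ), giving ΔN = -62.876 − 113.361 + 620.941 = 444.70 m.
Horizontal magnitude = √(ΔE² + ΔN²) = √(224.64² + 444.70²) = 498.22 m.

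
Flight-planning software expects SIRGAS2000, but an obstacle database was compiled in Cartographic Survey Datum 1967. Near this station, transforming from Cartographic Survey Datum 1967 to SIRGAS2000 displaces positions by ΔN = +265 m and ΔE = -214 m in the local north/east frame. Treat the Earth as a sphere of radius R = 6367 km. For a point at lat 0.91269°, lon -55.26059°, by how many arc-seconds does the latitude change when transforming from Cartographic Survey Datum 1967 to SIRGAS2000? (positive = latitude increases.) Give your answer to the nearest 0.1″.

On a sphere of radius R, 1 rad of latitude = R, so Δφ = ΔN / R = 265.0 / 6367000 = 4.1621e-05 rad = 8.585″.

Δφ = 8.6″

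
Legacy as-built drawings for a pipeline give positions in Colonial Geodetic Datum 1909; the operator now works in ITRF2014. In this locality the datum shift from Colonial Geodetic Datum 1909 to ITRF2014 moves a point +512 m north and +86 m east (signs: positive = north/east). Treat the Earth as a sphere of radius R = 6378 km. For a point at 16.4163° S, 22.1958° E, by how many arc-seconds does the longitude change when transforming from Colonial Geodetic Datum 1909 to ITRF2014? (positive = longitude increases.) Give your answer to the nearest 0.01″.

At latitude -16.4163°, cos φ = 0.959234.
One radian of longitude at latitude φ spans R cos φ, so Δλ = ΔE / (R cos φ) = 86.0 / (6378000 × 0.959234) = 1.4057e-05 rad = 2.899″.

Δλ = 2.90″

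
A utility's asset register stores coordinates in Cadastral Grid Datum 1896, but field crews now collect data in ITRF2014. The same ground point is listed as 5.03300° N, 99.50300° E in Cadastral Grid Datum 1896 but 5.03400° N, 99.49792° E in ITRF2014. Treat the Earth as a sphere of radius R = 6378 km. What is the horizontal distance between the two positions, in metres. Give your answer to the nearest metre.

Δφ = 5.03400° − 5.03300° = +0.00100°; Δλ = 99.49792° − 99.50300° = -0.00508°.
1° along a meridian = πR/180 = 111317 m.
ΔN = Δφ × 111317 = 111.3 m; ΔE = Δλ × 111317 × cos(5.03300°) = -0.00508 × 111317 × 0.996144 = -563.3 m.
Distance = √(ΔE² + ΔN²) = √((-563.3)² + 111.3²) = 574.2 m.

574 m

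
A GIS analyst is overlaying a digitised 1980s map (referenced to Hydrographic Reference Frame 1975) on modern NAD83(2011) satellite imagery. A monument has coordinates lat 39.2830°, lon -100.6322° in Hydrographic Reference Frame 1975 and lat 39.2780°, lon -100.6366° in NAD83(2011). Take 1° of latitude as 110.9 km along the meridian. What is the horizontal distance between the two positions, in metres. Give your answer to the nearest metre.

671 m

Δφ = 39.2780° − 39.2830° = -0.0050°; Δλ = -100.6366° − -100.6322° = -0.0044°.
ΔN = Δφ × 110900 = -554.5 m; ΔE = Δλ × 110900 × cos(39.2830°) = -0.0044 × 110900 × 0.774028 = -377.7 m.
Distance = √(ΔE² + ΔN²) = √((-377.7)² + (-554.5)²) = 670.9 m.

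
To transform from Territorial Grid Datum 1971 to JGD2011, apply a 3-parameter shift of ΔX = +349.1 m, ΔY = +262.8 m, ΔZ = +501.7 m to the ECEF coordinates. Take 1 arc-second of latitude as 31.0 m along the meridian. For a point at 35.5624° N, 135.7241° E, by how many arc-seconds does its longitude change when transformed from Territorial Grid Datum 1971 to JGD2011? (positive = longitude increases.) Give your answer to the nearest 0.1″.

sin φ = 0.581589, cos φ = 0.813483, sin λ = 0.698114, cos λ = -0.715986.
East component: ΔE = −sin λ·ΔX + cos λ·ΔY = −(0.698114)(349.1) + (-0.715986)(262.8) = -431.87 m.
1° of latitude spans 3600 × 31.00 = 111600 m; at latitude φ, 1° of longitude spans that × cos φ = 90784.7 m, so Δλ = -431.87 / 90784.7 × 3600 = -17.126″.

Δλ = -17.1″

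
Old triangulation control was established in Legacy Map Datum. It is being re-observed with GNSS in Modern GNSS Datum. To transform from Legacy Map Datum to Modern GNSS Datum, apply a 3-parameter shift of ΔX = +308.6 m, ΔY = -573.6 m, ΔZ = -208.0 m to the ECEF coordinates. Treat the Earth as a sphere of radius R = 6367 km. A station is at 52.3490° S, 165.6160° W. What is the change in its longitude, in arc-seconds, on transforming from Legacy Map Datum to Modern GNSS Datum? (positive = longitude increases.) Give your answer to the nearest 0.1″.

Δλ = 33.5″

sin φ = -0.791746, cos φ = 0.610850, sin λ = -0.248419, cos λ = -0.968653.
East component: ΔE = −sin λ·ΔX + cos λ·ΔY = −(-0.248419)(308.6) + (-0.968653)(-573.6) = 632.28 m.
1° of latitude spans πR/180 = 111125 m; at latitude φ, 1° of longitude spans that × cos φ = 67880.8 m, so Δλ = 632.28 / 67880.8 × 3600 = 33.533″.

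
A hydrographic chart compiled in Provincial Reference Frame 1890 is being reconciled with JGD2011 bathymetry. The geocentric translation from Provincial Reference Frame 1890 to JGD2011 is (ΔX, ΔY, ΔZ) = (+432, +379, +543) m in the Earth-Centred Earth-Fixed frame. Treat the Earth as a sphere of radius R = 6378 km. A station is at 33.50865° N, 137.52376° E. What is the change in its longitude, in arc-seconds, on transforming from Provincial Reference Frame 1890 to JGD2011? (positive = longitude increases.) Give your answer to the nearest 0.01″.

Δλ = -22.16″

sin φ = 0.552063, cos φ = 0.833802, sin λ = 0.675284, cos λ = -0.737557.
East component: ΔE = −sin λ·ΔX + cos λ·ΔY = −(0.675284)(432) + (-0.737557)(379) = -571.26 m.
1° of latitude spans πR/180 = 111317 m; at latitude φ, 1° of longitude spans that × cos φ = 92816.5 m, so Δλ = -571.26 / 92816.5 × 3600 = -22.157″.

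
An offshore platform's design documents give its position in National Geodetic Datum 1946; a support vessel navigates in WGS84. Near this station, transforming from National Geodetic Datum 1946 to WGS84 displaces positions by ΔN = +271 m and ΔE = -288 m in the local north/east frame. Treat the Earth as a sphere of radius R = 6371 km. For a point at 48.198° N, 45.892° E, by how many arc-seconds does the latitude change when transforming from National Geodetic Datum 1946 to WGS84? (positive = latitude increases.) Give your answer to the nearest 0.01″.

On a sphere of radius R, 1 rad of latitude = R, so Δφ = ΔN / R = 271.0 / 6371000 = 4.2536e-05 rad = 8.774″.

Δφ = 8.77″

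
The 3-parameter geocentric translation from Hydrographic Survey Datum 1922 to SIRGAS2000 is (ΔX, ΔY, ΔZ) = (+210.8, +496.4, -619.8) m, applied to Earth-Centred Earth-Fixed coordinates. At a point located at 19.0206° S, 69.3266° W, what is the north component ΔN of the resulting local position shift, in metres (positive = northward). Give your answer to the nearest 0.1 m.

ΔN = -713.1 m

At φ = -19.0206°, λ = -69.3266°: sin φ = -0.325908, cos φ = 0.945401, sin λ = -0.935608, cos λ = 0.353041.
ΔN = −sin φ cos λ·ΔX − sin φ sin λ·ΔY + cos φ·ΔZ = −(-0.325908)(0.353041)(210.8) − (-0.325908)(-0.935608)(496.4) + (0.945401)(-619.8) = -713.07 m.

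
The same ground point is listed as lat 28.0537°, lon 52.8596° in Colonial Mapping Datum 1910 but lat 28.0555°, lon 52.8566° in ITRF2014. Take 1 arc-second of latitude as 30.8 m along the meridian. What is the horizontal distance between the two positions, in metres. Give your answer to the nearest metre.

355 m

Δφ = 28.0555° − 28.0537° = +0.0018°; Δλ = 52.8566° − 52.8596° = -0.0030°.
1° of latitude = 3600 × 30.80 = 110880 m.
ΔN = Δφ × 110880 = 199.6 m; ΔE = Δλ × 110880 × cos(28.0537°) = -0.0030 × 110880 × 0.882507 = -293.6 m.
Distance = √(ΔE² + ΔN²) = √((-293.6)² + 199.6²) = 355.0 m.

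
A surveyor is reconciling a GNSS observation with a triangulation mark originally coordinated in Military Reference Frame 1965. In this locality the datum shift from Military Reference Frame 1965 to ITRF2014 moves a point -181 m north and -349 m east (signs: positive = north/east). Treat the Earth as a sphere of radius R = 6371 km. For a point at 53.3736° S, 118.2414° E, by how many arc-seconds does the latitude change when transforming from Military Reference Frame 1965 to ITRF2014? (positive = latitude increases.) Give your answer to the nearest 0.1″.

On a sphere of radius R, 1 rad of latitude = R, so Δφ = ΔN / R = -181.0 / 6371000 = -2.8410e-05 rad = -5.860″.

Δφ = -5.9″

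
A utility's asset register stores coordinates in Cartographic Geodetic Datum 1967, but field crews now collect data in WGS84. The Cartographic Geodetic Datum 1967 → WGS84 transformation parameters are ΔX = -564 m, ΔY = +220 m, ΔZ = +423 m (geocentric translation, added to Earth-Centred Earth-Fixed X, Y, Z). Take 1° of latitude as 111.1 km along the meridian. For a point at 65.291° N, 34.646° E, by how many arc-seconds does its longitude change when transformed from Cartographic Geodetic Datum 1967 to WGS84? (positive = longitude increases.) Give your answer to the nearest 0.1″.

sin φ = 0.908443, cos φ = 0.418010, sin λ = 0.568504, cos λ = 0.822680.
East component: ΔE = −sin λ·ΔX + cos λ·ΔY = −(0.568504)(-564) + (0.822680)(220) = 501.63 m.
1° of latitude spans 111100 m; at latitude φ, 1° of longitude spans that × cos φ = 46440.9 m, so Δλ = 501.63 / 46440.9 × 3600 = 38.885″.

Δλ = 38.9″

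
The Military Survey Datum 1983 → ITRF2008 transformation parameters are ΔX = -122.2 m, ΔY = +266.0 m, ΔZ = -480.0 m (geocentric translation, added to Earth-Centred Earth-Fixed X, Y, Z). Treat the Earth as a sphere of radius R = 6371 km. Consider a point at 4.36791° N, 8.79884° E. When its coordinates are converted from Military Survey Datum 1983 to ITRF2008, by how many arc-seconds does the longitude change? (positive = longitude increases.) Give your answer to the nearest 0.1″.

Δλ = 9.1″

sin φ = 0.076161, cos φ = 0.997096, sin λ = 0.152966, cos λ = 0.988231.
East component: ΔE = −sin λ·ΔX + cos λ·ΔY = −(0.152966)(-122.2) + (0.988231)(266.0) = 281.56 m.
1° of latitude spans πR/180 = 111195 m; at latitude φ, 1° of longitude spans that × cos φ = 110872.0 m, so Δλ = 281.56 / 110872.0 × 3600 = 9.142″.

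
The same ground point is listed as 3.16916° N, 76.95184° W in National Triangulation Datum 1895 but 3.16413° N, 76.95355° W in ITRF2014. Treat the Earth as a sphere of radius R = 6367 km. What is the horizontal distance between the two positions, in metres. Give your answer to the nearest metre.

590 m

Δφ = 3.16413° − 3.16916° = -0.00503°; Δλ = -76.95355° − -76.95184° = -0.00171°.
1° along a meridian = πR/180 = 111125 m.
ΔN = Δφ × 111125 = -559.0 m; ΔE = Δλ × 111125 × cos(3.16916°) = -0.00171 × 111125 × 0.998471 = -189.7 m.
Distance = √(ΔE² + ΔN²) = √((-189.7)² + (-559.0)²) = 590.3 m.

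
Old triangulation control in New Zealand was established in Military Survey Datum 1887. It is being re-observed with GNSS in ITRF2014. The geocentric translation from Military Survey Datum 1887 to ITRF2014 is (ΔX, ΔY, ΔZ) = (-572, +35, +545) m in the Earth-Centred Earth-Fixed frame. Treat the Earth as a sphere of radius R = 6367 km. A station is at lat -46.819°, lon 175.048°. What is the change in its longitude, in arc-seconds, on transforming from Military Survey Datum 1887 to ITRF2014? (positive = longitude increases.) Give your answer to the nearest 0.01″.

sin φ = -0.729196, cos φ = 0.684305, sin λ = 0.086321, cos λ = -0.996267.
East component: ΔE = −sin λ·ΔX + cos λ·ΔY = −(0.086321)(-572) + (-0.996267)(35) = 14.51 m.
1° of latitude spans πR/180 = 111125 m; at latitude φ, 1° of longitude spans that × cos φ = 76043.5 m, so Δλ = 14.51 / 76043.5 × 3600 = 0.687″.

Δλ = 0.69″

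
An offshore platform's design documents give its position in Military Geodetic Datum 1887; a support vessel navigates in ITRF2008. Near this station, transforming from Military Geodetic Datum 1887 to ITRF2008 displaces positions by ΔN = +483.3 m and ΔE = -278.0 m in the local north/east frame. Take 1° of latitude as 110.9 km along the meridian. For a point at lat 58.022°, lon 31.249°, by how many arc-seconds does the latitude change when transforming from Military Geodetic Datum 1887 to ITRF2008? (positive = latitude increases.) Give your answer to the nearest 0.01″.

1° of latitude = 110.9 km, so Δφ = 483.3 / 110900 = 0.0043580° = 15.689″.

Δφ = 15.69″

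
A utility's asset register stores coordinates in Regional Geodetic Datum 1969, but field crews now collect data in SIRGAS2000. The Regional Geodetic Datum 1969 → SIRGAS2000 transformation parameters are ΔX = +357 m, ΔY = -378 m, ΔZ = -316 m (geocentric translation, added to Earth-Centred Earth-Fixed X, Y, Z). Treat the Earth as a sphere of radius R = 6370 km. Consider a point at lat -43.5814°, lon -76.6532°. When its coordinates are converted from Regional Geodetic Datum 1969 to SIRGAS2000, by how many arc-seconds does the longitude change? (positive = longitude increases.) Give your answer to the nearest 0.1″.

sin φ = -0.689384, cos φ = 0.724396, sin λ = -0.972991, cos λ = 0.230845.
East component: ΔE = −sin λ·ΔX + cos λ·ΔY = −(-0.972991)(357) + (0.230845)(-378) = 260.10 m.
1° of latitude spans πR/180 = 111177 m; at latitude φ, 1° of longitude spans that × cos φ = 80536.5 m, so Δλ = 260.10 / 80536.5 × 3600 = 11.626″.

Δλ = 11.6″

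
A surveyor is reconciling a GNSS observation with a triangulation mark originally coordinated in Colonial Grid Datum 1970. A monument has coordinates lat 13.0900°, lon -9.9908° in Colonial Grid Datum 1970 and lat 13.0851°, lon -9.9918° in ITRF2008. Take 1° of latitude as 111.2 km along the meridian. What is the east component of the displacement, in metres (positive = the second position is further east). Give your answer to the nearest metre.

Δφ = 13.0851° − 13.0900° = -0.0049°; Δλ = -9.9918° − -9.9908° = -0.0010°.
ΔN = Δφ × 111200 = -544.9 m; ΔE = Δλ × 111200 × cos(13.0900°) = -0.0010 × 111200 × 0.974016 = -108.3 m.

ΔE = -108 m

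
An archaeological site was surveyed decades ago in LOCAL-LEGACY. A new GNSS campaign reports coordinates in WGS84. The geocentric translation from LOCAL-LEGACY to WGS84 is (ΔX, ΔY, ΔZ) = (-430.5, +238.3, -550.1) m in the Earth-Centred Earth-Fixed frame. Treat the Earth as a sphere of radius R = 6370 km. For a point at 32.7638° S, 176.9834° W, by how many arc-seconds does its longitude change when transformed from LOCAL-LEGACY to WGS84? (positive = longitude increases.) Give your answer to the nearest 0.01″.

Δλ = -10.04″

sin φ = -0.541177, cos φ = 0.840909, sin λ = -0.052625, cos λ = -0.998614.
East component: ΔE = −sin λ·ΔX + cos λ·ΔY = −(-0.052625)(-430.5) + (-0.998614)(238.3) = -260.62 m.
1° of latitude spans πR/180 = 111177 m; at latitude φ, 1° of longitude spans that × cos φ = 93490.1 m, so Δλ = -260.62 / 93490.1 × 3600 = -10.036″.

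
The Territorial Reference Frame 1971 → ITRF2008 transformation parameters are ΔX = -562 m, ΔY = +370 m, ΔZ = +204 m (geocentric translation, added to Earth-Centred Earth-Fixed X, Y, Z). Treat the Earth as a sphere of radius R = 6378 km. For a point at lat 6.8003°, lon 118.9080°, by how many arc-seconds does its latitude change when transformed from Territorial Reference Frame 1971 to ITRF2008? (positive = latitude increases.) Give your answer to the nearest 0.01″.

sin φ = 0.118409, cos φ = 0.992965, sin λ = 0.875397, cos λ = -0.483405.
North component: ΔN = −sin φ cos λ·ΔX − sin φ sin λ·ΔY + cos φ·ΔZ = −(0.118409)(-0.483405)(-562) − (0.118409)(0.875397)(370) + (0.992965)(204) = 132.04 m.
1° of latitude spans πR/180 = 111317 m, so Δφ = 132.04 / 111317 × 3600 = 4.270″.

Δφ = 4.27″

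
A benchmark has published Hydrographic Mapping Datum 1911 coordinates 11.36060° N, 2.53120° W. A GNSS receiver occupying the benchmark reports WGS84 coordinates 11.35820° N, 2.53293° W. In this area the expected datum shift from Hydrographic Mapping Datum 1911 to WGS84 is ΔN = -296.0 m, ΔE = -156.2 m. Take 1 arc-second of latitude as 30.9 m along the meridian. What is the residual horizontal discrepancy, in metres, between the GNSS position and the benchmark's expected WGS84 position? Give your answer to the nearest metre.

Observed coordinate differences: Δφ = -0.00240°, Δλ = -0.00173°.
Converting to metres (1° lat = 111240 m, cos φ = 0.980407): observed ΔN = -267.0 m, observed ΔE = -188.7 m.
Subtracting the expected shift leaves a residual of -267.0 − (-296.0) = 29.0 m north and -188.7 − (-156.2) = -32.5 m east.
Residual distance = √(29.0² + (-32.5)²) = 43.6 m.

44 m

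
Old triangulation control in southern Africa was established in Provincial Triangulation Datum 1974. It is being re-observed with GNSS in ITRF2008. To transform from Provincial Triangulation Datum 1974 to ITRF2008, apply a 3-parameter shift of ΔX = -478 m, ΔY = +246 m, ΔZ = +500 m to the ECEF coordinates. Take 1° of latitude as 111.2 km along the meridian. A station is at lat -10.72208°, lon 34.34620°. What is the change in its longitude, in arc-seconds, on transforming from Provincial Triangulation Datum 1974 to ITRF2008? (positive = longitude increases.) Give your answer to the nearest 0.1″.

sin φ = -0.186045, cos φ = 0.982541, sin λ = 0.564192, cos λ = 0.825644.
East component: ΔE = −sin λ·ΔX + cos λ·ΔY = −(0.564192)(-478) + (0.825644)(246) = 472.79 m.
1° of latitude spans 111200 m; at latitude φ, 1° of longitude spans that × cos φ = 109258.6 m, so Δλ = 472.79 / 109258.6 × 3600 = 15.578″.

Δλ = 15.6″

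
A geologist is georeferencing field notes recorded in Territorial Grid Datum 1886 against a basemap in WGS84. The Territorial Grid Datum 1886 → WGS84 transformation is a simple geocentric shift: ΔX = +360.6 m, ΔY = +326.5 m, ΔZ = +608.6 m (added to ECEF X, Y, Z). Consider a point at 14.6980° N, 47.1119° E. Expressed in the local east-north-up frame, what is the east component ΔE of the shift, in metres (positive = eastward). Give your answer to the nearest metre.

The local east axis at (φ, λ) is (−sin λ, cos λ, 0), so ΔE = −sin(47.1119°)·360.6 + cos(47.1119°)·326.5 = -42.00 m.

ΔE = -42 m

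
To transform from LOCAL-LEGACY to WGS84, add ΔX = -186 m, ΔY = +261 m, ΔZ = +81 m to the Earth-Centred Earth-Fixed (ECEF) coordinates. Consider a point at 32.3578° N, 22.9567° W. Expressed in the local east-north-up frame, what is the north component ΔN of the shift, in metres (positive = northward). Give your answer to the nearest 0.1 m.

At φ = 32.3578°, λ = -22.9567°: sin φ = 0.535205, cos φ = 0.844722, sin λ = -0.390035, cos λ = 0.920800.
ΔN = −sin φ cos λ·ΔX − sin φ sin λ·ΔY + cos φ·ΔZ = −(0.535205)(0.920800)(-186) − (0.535205)(-0.390035)(261) + (0.844722)(81) = 214.57 m.

ΔN = 214.6 m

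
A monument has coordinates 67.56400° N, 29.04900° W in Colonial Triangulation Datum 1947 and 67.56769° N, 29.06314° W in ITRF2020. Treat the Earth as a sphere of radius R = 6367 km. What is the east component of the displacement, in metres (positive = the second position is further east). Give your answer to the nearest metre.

ΔE = -600 m

Δφ = 67.56769° − 67.56400° = +0.00369°; Δλ = -29.06314° − -29.04900° = -0.01414°.
1° along a meridian = πR/180 = 111125 m.
ΔN = Δφ × 111125 = 410.1 m; ΔE = Δλ × 111125 × cos(67.56400°) = -0.01414 × 111125 × 0.381651 = -599.7 m.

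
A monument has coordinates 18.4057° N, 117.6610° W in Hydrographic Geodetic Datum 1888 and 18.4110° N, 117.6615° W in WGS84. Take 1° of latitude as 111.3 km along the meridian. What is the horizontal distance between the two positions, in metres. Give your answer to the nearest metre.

Δφ = 18.4110° − 18.4057° = +0.0053°; Δλ = -117.6615° − -117.6610° = -0.0005°.
ΔN = Δφ × 111300 = 589.9 m; ΔE = Δλ × 111300 × cos(18.4057°) = -0.0005 × 111300 × 0.948845 = -52.8 m.
Distance = √(ΔE² + ΔN²) = √((-52.8)² + 589.9²) = 592.2 m.

592 m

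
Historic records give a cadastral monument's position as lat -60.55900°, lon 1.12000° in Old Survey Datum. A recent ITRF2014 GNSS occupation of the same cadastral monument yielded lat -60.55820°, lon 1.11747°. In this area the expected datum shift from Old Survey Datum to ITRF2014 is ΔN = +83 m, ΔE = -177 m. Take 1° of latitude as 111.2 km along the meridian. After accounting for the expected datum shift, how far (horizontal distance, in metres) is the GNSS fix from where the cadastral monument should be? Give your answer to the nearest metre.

Observed coordinate differences: Δφ = +0.00080°, Δλ = -0.00253°.
Converting to metres (1° lat = 111200 m, cos φ = 0.491527): observed ΔN = 89.0 m, observed ΔE = -138.3 m.
Subtracting the expected shift leaves a residual of 89.0 − (83) = 6.0 m north and -138.3 − (-177) = 38.7 m east.
Residual distance = √(6.0² + 38.7²) = 39.2 m.

39 m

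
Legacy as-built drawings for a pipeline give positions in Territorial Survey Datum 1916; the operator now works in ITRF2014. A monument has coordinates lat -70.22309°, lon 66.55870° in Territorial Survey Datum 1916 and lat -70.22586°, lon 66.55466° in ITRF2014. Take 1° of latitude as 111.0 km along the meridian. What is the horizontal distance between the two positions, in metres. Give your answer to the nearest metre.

343 m

Δφ = -70.22586° − -70.22309° = -0.00277°; Δλ = 66.55466° − 66.55870° = -0.00404°.
ΔN = Δφ × 111000 = -307.5 m; ΔE = Δλ × 111000 × cos(-70.22309°) = -0.00404 × 111000 × 0.338359 = -151.7 m.
Distance = √(ΔE² + ΔN²) = √((-151.7)² + (-307.5)²) = 342.9 m.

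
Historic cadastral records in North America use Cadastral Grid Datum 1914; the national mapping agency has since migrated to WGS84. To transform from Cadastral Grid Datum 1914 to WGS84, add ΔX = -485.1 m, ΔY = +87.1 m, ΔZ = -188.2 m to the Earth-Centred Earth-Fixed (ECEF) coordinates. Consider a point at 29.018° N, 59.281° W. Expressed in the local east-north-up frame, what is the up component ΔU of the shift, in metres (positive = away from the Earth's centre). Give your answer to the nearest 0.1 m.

At φ = 29.018°, λ = -59.281°: sin φ = 0.485084, cos φ = 0.874467, sin λ = -0.859683, cos λ = 0.510828.
ΔU = cos φ cos λ·ΔX + cos φ sin λ·ΔY + sin φ·ΔZ = (0.874467)(0.510828)(-485.1) + (0.874467)(-0.859683)(87.1) + (0.485084)(-188.2) = -373.47 m.

ΔU = -373.5 m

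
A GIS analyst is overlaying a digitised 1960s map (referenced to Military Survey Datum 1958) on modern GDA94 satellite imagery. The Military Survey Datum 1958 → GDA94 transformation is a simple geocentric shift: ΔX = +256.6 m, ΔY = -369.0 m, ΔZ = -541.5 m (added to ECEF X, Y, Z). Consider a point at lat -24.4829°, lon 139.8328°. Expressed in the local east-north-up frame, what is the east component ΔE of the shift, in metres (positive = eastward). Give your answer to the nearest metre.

The local east axis at (φ, λ) is (−sin λ, cos λ, 0), so ΔE = −sin(139.8328°)·256.6 + cos(139.8328°)·(-369.0) = 116.46 m.

ΔE = 116 m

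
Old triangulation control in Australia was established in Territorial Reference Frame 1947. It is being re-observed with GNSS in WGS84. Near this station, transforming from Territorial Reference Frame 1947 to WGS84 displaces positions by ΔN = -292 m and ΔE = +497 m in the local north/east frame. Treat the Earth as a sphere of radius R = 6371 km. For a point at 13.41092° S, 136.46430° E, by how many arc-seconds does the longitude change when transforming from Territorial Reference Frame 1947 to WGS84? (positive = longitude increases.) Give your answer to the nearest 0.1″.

At latitude -13.41092°, cos φ = 0.972732.
One radian of longitude at latitude φ spans R cos φ, so Δλ = ΔE / (R cos φ) = 497.0 / (6371000 × 0.972732) = 8.0197e-05 rad = 16.542″.

Δλ = 16.5″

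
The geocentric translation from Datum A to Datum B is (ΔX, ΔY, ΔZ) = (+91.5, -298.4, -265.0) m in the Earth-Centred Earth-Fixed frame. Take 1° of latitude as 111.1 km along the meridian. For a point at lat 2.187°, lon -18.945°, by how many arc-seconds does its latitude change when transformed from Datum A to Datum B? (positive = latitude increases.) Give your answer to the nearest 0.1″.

sin φ = 0.038161, cos φ = 0.999272, sin λ = -0.324660, cos λ = 0.945831.
North component: ΔN = −sin φ cos λ·ΔX − sin φ sin λ·ΔY + cos φ·ΔZ = −(0.038161)(0.945831)(91.5) − (0.038161)(-0.324660)(-298.4) + (0.999272)(-265.0) = -271.81 m.
1° of latitude spans 111100 m, so Δφ = -271.81 / 111100 × 3600 = -8.807″.

Δφ = -8.8″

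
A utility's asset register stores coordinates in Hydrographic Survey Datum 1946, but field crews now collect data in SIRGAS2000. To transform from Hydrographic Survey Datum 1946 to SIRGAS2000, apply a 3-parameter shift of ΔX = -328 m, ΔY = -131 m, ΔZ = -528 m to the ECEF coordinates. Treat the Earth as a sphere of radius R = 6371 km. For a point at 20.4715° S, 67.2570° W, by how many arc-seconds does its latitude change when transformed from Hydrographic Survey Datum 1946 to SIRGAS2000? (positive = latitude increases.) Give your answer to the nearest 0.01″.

Δφ = -16.08″

sin φ = -0.349741, cos φ = 0.936846, sin λ = -0.922248, cos λ = 0.386598.
North component: ΔN = −sin φ cos λ·ΔX − sin φ sin λ·ΔY + cos φ·ΔZ = −(-0.349741)(0.386598)(-328) − (-0.349741)(-0.922248)(-131) + (0.936846)(-528) = -496.75 m.
1° of latitude spans πR/180 = 111195 m, so Δφ = -496.75 / 111195 × 3600 = -16.083″.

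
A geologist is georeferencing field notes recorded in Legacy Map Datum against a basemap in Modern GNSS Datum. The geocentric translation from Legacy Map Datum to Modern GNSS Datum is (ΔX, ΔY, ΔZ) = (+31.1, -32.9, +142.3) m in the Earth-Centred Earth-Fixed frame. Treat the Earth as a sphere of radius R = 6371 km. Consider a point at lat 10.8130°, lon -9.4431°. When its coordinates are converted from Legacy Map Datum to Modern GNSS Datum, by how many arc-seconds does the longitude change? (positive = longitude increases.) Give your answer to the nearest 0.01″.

Δλ = -0.90″

sin φ = 0.187604, cos φ = 0.982245, sin λ = -0.164068, cos λ = 0.986449.
East component: ΔE = −sin λ·ΔX + cos λ·ΔY = −(-0.164068)(31.1) + (0.986449)(-32.9) = -27.35 m.
1° of latitude spans πR/180 = 111195 m; at latitude φ, 1° of longitude spans that × cos φ = 109220.6 m, so Δλ = -27.35 / 109220.6 × 3600 = -0.902″.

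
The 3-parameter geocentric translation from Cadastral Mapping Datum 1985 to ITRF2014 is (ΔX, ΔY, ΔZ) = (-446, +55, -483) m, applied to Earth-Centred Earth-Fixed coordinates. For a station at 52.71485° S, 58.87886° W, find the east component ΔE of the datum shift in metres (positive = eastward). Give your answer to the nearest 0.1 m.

At φ = -52.71485°, λ = -58.87886°: sin φ = -0.795631, cos φ = 0.605782, sin λ = -0.856076, cos λ = 0.516849.
ΔE = −sin λ·ΔX + cos λ·ΔY = −(-0.856076)·(-446) + (0.516849)·(55) = -353.38 m.

ΔE = -353.4 m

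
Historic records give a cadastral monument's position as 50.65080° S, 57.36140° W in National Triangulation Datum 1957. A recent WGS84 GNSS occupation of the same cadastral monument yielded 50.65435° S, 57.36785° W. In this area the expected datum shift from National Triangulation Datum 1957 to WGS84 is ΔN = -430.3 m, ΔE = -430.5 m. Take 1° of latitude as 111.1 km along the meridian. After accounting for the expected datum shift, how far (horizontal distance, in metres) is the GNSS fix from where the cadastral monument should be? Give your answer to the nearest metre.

43 m

Observed coordinate differences: Δφ = -0.00355°, Δλ = -0.00645°.
Converting to metres (1° lat = 111100 m, cos φ = 0.634045): observed ΔN = -394.4 m, observed ΔE = -454.4 m.
Subtracting the expected shift leaves a residual of -394.4 − (-430.3) = 35.9 m north and -454.4 − (-430.5) = -23.9 m east.
Residual distance = √(35.9² + (-23.9)²) = 43.1 m.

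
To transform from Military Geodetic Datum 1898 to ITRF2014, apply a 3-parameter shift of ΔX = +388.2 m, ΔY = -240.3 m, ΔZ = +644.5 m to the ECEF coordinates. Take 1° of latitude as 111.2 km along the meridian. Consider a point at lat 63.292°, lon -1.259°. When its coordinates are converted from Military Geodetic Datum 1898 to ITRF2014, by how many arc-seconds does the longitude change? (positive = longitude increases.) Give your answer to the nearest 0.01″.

sin φ = 0.893309, cos φ = 0.449444, sin λ = -0.021972, cos λ = 0.999759.
East component: ΔE = −sin λ·ΔX + cos λ·ΔY = −(-0.021972)(388.2) + (0.999759)(-240.3) = -231.71 m.
1° of latitude spans 111200 m; at latitude φ, 1° of longitude spans that × cos φ = 49978.1 m, so Δλ = -231.71 / 49978.1 × 3600 = -16.691″.

Δλ = -16.69″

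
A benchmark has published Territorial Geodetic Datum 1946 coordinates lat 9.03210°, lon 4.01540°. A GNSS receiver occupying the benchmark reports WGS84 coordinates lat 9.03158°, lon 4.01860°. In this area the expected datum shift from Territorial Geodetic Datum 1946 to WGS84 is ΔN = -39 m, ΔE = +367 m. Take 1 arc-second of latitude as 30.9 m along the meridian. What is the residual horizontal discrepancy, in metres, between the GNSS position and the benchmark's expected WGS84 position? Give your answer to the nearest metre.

Observed coordinate differences: Δφ = -0.00052°, Δλ = +0.00320°.
Converting to metres (1° lat = 111240 m, cos φ = 0.987601): observed ΔN = -57.8 m, observed ΔE = 351.6 m.
Subtracting the expected shift leaves a residual of -57.8 − (-39) = -18.8 m north and 351.6 − (367) = -15.4 m east.
Residual distance = √((-18.8)² + (-15.4)²) = 24.4 m.

24 m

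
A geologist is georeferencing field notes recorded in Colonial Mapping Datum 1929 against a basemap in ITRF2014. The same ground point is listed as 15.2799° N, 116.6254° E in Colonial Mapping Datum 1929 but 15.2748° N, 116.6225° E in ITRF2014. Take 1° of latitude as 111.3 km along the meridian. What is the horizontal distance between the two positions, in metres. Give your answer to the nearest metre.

647 m

Δφ = 15.2748° − 15.2799° = -0.0051°; Δλ = 116.6225° − 116.6254° = -0.0029°.
ΔN = Δφ × 111300 = -567.6 m; ΔE = Δλ × 111300 × cos(15.2799°) = -0.0029 × 111300 × 0.964650 = -311.4 m.
Distance = √(ΔE² + ΔN²) = √((-311.4)² + (-567.6)²) = 647.4 m.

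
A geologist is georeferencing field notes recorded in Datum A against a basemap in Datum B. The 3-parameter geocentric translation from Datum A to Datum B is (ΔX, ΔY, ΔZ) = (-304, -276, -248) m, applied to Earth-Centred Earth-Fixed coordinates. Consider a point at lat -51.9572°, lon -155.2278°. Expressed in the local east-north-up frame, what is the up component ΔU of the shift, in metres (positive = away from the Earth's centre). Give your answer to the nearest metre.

ΔU = 437 m

The local up (radial) axis is (cos φ cos λ, cos φ sin λ, sin φ), giving ΔU = 170.101 + 71.268 + 195.313 = 436.68 m.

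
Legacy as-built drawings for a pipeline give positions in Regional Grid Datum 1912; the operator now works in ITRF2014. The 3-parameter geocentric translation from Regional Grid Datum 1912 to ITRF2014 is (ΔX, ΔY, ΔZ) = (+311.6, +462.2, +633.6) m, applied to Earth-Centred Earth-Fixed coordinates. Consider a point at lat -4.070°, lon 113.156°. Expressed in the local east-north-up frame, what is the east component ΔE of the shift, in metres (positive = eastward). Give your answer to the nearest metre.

ΔE = -468 m

At φ = -4.070°, λ = 113.156°: sin φ = -0.070975, cos φ = 0.997478, sin λ = 0.919438, cos λ = -0.393236.
ΔE = −sin λ·ΔX + cos λ·ΔY = −(0.919438)·(311.6) + (-0.393236)·(462.2) = -468.25 m.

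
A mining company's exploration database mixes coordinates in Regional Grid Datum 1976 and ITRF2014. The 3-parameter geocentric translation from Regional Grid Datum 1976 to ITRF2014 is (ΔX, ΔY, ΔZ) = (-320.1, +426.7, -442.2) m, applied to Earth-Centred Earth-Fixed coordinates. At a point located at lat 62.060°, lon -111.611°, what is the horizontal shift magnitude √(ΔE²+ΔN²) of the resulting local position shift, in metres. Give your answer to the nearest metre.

456 m

The local east axis at (φ, λ) is (−sin λ, cos λ, 0), so ΔE = −sin(-111.611°)·(-320.1) + cos(-111.611°)·426.7 = -454.75 m.
The local north axis is (−sin φ cos λ, −sin φ sin λ, cos φ), giving ΔN = -104.152 + 350.465 − 207.191 = 39.12 m.
Horizontal magnitude = √(ΔE² + ΔN²) = √((-454.75)² + 39.12²) = 456.43 m.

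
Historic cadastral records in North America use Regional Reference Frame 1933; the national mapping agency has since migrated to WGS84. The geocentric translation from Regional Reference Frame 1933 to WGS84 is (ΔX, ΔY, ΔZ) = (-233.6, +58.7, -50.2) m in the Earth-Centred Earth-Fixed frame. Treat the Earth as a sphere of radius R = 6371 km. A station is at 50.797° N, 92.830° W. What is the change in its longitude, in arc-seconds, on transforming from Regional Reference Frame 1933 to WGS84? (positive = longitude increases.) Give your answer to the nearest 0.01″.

sin φ = 0.774911, cos φ = 0.632070, sin λ = -0.998780, cos λ = -0.049373.
East component: ΔE = −sin λ·ΔX + cos λ·ΔY = −(-0.998780)(-233.6) + (-0.049373)(58.7) = -236.21 m.
1° of latitude spans πR/180 = 111195 m; at latitude φ, 1° of longitude spans that × cos φ = 70283.0 m, so Δλ = -236.21 / 70283.0 × 3600 = -12.099″.

Δλ = -12.10″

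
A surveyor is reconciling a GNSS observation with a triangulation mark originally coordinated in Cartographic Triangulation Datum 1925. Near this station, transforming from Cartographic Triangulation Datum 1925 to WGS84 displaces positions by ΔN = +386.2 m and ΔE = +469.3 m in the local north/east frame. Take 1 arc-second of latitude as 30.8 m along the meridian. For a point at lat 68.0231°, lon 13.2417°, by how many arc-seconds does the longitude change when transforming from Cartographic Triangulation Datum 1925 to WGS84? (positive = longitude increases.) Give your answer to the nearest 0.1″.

At latitude 68.0231°, cos φ = 0.374233.
1″ of longitude at this latitude = 30.80 × cos φ = 11.5264 m, so Δλ = 469.3 / 11.5264 = 40.715″.

Δλ = 40.7″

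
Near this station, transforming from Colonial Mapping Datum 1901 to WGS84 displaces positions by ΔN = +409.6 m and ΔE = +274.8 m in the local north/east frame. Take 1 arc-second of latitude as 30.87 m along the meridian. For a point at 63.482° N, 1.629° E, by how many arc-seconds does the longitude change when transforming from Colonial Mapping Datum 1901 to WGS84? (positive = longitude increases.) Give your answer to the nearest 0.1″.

Δλ = 19.9″

At latitude 63.482°, cos φ = 0.446479.
1″ of longitude at this latitude = 30.87 × cos φ = 13.7828 m, so Δλ = 274.8 / 13.7828 = 19.938″.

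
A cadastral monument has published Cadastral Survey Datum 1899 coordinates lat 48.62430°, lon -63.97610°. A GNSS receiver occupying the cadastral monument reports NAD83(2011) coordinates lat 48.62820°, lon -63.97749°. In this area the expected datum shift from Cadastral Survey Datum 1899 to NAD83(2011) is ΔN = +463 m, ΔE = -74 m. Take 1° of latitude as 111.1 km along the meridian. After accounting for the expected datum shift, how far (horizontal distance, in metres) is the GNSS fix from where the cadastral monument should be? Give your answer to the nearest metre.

41 m

Observed coordinate differences: Δφ = +0.00390°, Δλ = -0.00139°.
Converting to metres (1° lat = 111100 m, cos φ = 0.660994): observed ΔN = 433.3 m, observed ΔE = -102.1 m.
Subtracting the expected shift leaves a residual of 433.3 − (463) = -29.7 m north and -102.1 − (-74) = -28.1 m east.
Residual distance = √((-29.7)² + (-28.1)²) = 40.9 m.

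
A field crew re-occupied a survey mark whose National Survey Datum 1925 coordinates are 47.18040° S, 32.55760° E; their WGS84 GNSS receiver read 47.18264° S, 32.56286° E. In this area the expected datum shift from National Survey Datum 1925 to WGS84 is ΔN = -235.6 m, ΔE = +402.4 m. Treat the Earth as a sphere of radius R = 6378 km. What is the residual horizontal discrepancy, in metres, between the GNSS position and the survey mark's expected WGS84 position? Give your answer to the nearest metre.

14 m

Observed coordinate differences: Δφ = -0.00224°, Δλ = +0.00526°.
Converting to metres (1° lat = 111317 m, cos φ = 0.679692): observed ΔN = -249.4 m, observed ΔE = 398.0 m.
Subtracting the expected shift leaves a residual of -249.4 − (-235.6) = -13.8 m north and 398.0 − (402.4) = -4.4 m east.
Residual distance = √((-13.8)² + (-4.4)²) = 14.4 m.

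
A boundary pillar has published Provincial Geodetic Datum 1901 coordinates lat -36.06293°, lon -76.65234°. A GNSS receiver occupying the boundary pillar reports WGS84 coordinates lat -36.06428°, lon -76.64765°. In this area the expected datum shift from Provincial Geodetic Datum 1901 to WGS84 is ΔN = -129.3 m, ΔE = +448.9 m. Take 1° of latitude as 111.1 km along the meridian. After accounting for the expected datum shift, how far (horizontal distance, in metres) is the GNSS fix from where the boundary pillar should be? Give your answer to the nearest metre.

Observed coordinate differences: Δφ = -0.00135°, Δλ = +0.00469°.
Converting to metres (1° lat = 111100 m, cos φ = 0.808371): observed ΔN = -150.0 m, observed ΔE = 421.2 m.
Subtracting the expected shift leaves a residual of -150.0 − (-129.3) = -20.7 m north and 421.2 − (448.9) = -27.7 m east.
Residual distance = √((-20.7)² + (-27.7)²) = 34.6 m.

35 m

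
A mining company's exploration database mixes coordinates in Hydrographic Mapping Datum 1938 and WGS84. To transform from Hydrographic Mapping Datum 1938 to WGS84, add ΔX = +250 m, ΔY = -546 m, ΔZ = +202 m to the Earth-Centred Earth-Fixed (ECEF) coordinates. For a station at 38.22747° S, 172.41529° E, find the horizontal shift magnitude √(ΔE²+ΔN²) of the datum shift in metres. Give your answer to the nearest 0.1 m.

At φ = -38.22747°, λ = 172.41529°: sin φ = -0.618785, cos φ = 0.785560, sin λ = 0.131992, cos λ = -0.991251.
ΔE = −sin λ·ΔX + cos λ·ΔY = −(0.131992)·(250) + (-0.991251)·(-546) = 508.22 m.
ΔN = −sin φ cos λ·ΔX − sin φ sin λ·ΔY + cos φ·ΔZ = −(-0.618785)(-0.991251)(250) − (-0.618785)(0.131992)(-546) + (0.785560)(202) = -39.25 m.
Horizontal magnitude = √(ΔE² + ΔN²) = √(508.22² + (-39.25)²) = 509.74 m.

509.7 m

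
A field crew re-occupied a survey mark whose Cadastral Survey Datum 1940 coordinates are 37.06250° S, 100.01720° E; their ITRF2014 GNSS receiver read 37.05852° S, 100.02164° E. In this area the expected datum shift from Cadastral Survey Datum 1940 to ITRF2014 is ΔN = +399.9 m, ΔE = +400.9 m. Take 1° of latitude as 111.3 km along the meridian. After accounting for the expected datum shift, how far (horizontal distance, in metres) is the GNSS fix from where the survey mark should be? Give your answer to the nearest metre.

Observed coordinate differences: Δφ = +0.00398°, Δλ = +0.00444°.
Converting to metres (1° lat = 111300 m, cos φ = 0.797979): observed ΔN = 443.0 m, observed ΔE = 394.3 m.
Subtracting the expected shift leaves a residual of 443.0 − (399.9) = 43.1 m north and 394.3 − (400.9) = -6.6 m east.
Residual distance = √(43.1² + (-6.6)²) = 43.6 m.

44 m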